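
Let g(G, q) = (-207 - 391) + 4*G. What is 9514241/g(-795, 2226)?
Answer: -9514241/3778 ≈ -2518.3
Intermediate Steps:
g(G, q) = -598 + 4*G
9514241/g(-795, 2226) = 9514241/(-598 + 4*(-795)) = 9514241/(-598 - 3180) = 9514241/(-3778) = 9514241*(-1/3778) = -9514241/3778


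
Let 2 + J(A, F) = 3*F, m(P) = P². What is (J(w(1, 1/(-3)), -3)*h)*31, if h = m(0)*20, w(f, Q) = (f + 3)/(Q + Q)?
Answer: 0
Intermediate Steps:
w(f, Q) = (3 + f)/(2*Q) (w(f, Q) = (3 + f)/((2*Q)) = (3 + f)*(1/(2*Q)) = (3 + f)/(2*Q))
h = 0 (h = 0²*20 = 0*20 = 0)
J(A, F) = -2 + 3*F
(J(w(1, 1/(-3)), -3)*h)*31 = ((-2 + 3*(-3))*0)*31 = ((-2 - 9)*0)*31 = -11*0*31 = 0*31 = 0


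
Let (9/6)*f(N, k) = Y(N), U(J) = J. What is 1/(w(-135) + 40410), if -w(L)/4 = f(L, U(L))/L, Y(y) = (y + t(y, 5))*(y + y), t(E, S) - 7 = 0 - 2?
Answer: 3/123310 ≈ 2.4329e-5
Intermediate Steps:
t(E, S) = 5 (t(E, S) = 7 + (0 - 2) = 7 - 2 = 5)
Y(y) = 2*y*(5 + y) (Y(y) = (y + 5)*(y + y) = (5 + y)*(2*y) = 2*y*(5 + y))
f(N, k) = 4*N*(5 + N)/3 (f(N, k) = 2*(2*N*(5 + N))/3 = 4*N*(5 + N)/3)
w(L) = -80/3 - 16*L/3 (w(L) = -4*4*L*(5 + L)/3/L = -4*(20/3 + 4*L/3) = -80/3 - 16*L/3)
1/(w(-135) + 40410) = 1/((-80/3 - 16/3*(-135)) + 40410) = 1/((-80/3 + 720) + 40410) = 1/(2080/3 + 40410) = 1/(123310/3) = 3/123310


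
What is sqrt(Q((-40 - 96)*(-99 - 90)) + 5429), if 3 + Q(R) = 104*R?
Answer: sqrt(2678642) ≈ 1636.7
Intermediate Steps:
Q(R) = -3 + 104*R
sqrt(Q((-40 - 96)*(-99 - 90)) + 5429) = sqrt((-3 + 104*((-40 - 96)*(-99 - 90))) + 5429) = sqrt((-3 + 104*(-136*(-189))) + 5429) = sqrt((-3 + 104*25704) + 5429) = sqrt((-3 + 2673216) + 5429) = sqrt(2673213 + 5429) = sqrt(2678642)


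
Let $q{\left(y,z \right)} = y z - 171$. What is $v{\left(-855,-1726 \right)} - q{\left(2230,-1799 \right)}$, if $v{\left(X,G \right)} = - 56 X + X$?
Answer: $4058966$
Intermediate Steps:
$q{\left(y,z \right)} = -171 + y z$
$v{\left(X,G \right)} = - 55 X$
$v{\left(-855,-1726 \right)} - q{\left(2230,-1799 \right)} = \left(-55\right) \left(-855\right) - \left(-171 + 2230 \left(-1799\right)\right) = 47025 - \left(-171 - 4011770\right) = 47025 - -4011941 = 47025 + 4011941 = 4058966$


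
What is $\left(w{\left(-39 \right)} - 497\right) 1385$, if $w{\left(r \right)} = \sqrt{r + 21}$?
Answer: $-688345 + 4155 i \sqrt{2} \approx -6.8835 \cdot 10^{5} + 5876.1 i$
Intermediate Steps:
$w{\left(r \right)} = \sqrt{21 + r}$
$\left(w{\left(-39 \right)} - 497\right) 1385 = \left(\sqrt{21 - 39} - 497\right) 1385 = \left(\sqrt{-18} - 497\right) 1385 = \left(3 i \sqrt{2} - 497\right) 1385 = \left(-497 + 3 i \sqrt{2}\right) 1385 = -688345 + 4155 i \sqrt{2}$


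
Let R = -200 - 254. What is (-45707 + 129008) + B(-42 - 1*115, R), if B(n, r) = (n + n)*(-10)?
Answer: 86441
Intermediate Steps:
R = -454
B(n, r) = -20*n (B(n, r) = (2*n)*(-10) = -20*n)
(-45707 + 129008) + B(-42 - 1*115, R) = (-45707 + 129008) - 20*(-42 - 1*115) = 83301 - 20*(-42 - 115) = 83301 - 20*(-157) = 83301 + 3140 = 86441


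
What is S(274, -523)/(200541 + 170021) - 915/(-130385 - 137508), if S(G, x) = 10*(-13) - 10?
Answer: 150779605/49635482933 ≈ 0.0030377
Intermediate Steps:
S(G, x) = -140 (S(G, x) = -130 - 10 = -140)
S(274, -523)/(200541 + 170021) - 915/(-130385 - 137508) = -140/(200541 + 170021) - 915/(-130385 - 137508) = -140/370562 - 915/(-267893) = -140*1/370562 - 915*(-1/267893) = -70/185281 + 915/267893 = 150779605/49635482933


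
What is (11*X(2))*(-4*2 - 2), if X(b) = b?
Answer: -220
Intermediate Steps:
(11*X(2))*(-4*2 - 2) = (11*2)*(-4*2 - 2) = 22*(-8 - 2) = 22*(-10) = -220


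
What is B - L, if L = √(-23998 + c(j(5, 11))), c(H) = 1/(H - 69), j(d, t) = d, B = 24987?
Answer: 24987 - I*√1535873/8 ≈ 24987.0 - 154.91*I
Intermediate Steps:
c(H) = 1/(-69 + H)
L = I*√1535873/8 (L = √(-23998 + 1/(-69 + 5)) = √(-23998 + 1/(-64)) = √(-23998 - 1/64) = √(-1535873/64) = I*√1535873/8 ≈ 154.91*I)
B - L = 24987 - I*√1535873/8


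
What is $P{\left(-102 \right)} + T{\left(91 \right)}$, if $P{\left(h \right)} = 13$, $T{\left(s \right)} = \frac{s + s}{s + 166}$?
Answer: $\frac{3523}{257} \approx 13.708$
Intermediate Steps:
$T{\left(s \right)} = \frac{2 s}{166 + s}$
$P{\left(-102 \right)} + T{\left(91 \right)} = 13 + 2 \cdot 91 \frac{1}{166 + 91} = 13 + 2 \cdot 91 \cdot \frac{1}{257} = 13 + \frac{182}{257} = \frac{3523}{257}$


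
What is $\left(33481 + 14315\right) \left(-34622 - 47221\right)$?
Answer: $-3911768028$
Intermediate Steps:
$\left(33481 + 14315\right) \left(-34622 - 47221\right) = 47796 \left(-81843\right) = -3911768028$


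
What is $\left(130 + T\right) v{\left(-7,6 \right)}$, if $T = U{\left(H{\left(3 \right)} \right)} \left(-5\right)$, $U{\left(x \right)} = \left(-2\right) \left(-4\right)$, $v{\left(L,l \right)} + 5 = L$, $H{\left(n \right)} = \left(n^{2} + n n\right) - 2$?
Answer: $-1080$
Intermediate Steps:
$H{\left(n \right)} = -2 + 2 n^{2}$ ($H{\left(n \right)} = \left(n^{2} + n^{2}\right) - 2 = 2 n^{2} - 2 = -2 + 2 n^{2}$)
$v{\left(L,l \right)} = -5 + L$
$U{\left(x \right)} = 8$
$T = -40$ ($T = 8 \left(-5\right) = -40$)
$\left(130 + T\right) v{\left(-7,6 \right)} = \left(130 - 40\right) \left(-5 - 7\right) = 90 \left(-12\right) = -1080$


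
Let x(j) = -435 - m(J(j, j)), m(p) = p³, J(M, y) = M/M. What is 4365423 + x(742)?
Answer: 4364987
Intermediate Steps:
J(M, y) = 1
x(j) = -436 (x(j) = -435 - 1*1³ = -435 - 1*1 = -435 - 1 = -436)
4365423 + x(742) = 4365423 - 436 = 4364987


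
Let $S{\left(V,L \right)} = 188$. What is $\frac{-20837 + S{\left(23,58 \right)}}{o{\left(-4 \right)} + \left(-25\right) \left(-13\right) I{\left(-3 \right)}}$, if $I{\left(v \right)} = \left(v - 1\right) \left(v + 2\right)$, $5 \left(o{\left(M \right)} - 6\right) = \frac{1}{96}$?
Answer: $- \frac{9911520}{626881} \approx -15.811$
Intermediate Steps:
$o{\left(M \right)} = \frac{2881}{480}$ ($o{\left(M \right)} = 6 + \frac{1}{5 \cdot 96} = 6 + \frac{1}{5} \cdot \frac{1}{96} = 6 + \frac{1}{480} = \frac{2881}{480}$)
$I{\left(v \right)} = \left(-1 + v\right) \left(2 + v\right)$
$\frac{-20837 + S{\left(23,58 \right)}}{o{\left(-4 \right)} + \left(-25\right) \left(-13\right) I{\left(-3 \right)}} = \frac{-20837 + 188}{\frac{2881}{480} + \left(-25\right) \left(-13\right) \left(-2 - 3 + \left(-3\right)^{2}\right)} = - \frac{20649}{\frac{2881}{480} + 325 \left(-2 - 3 + 9\right)} = - \frac{20649}{\frac{2881}{480} + 325 \cdot 4} = - \frac{20649}{\frac{2881}{480} + 1300} = - \frac{20649}{\frac{626881}{480}} = \left(-20649\right) \frac{480}{626881} = - \frac{9911520}{626881}$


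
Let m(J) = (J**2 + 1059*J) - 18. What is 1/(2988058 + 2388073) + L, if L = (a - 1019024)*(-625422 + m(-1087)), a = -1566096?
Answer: 8269332135353482881/5376131 ≈ 1.5382e+12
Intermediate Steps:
m(J) = -18 + J**2 + 1059*J
L = 1538156740480 (L = (-1566096 - 1019024)*(-625422 + (-18 + (-1087)**2 + 1059*(-1087))) = -2585120*(-625422 + (-18 + 1181569 - 1151133)) = -2585120*(-625422 + 30418) = -2585120*(-595004) = 1538156740480)
1/(2988058 + 2388073) + L = 1/(2988058 + 2388073) + 1538156740480 = 1/5376131 + 1538156740480 = 8269332135353482881/5376131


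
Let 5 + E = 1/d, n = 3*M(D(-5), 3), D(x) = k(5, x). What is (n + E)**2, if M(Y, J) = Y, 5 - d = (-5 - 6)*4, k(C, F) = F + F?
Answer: 2937796/2401 ≈ 1223.6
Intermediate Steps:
k(C, F) = 2*F
D(x) = 2*x
d = 49 (d = 5 - (-5 - 6)*4 = 5 - (-11)*4 = 5 - 1*(-44) = 5 + 44 = 49)
n = -30 (n = 3*(2*(-5)) = 3*(-10) = -30)
E = -244/49 (E = -5 + 1/49 = -244/49 ≈ -4.9796)
(n + E)**2 = (-30 - 244/49)**2 = (-1714/49)**2 = 2937796/2401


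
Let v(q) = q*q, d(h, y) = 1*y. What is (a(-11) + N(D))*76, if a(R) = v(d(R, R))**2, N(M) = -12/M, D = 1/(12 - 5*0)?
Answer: 1101772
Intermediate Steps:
d(h, y) = y
v(q) = q**2
D = 1/12 (D = 1/(12 + 0) = 1/12 ≈ 0.083333)
a(R) = R**4 (a(R) = (R**2)**2 = R**4)
(a(-11) + N(D))*76 = ((-11)**4 - 12/1/12)*76 = (14641 - 12*12)*76 = (14641 - 144)*76 = 14497*76 = 1101772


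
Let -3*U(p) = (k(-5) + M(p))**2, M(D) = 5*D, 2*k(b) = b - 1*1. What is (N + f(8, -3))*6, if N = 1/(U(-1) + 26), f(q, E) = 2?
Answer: 93/7 ≈ 13.286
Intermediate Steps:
k(b) = -1/2 + b/2 (k(b) = (b - 1*1)/2 = (b - 1)/2 = (-1 + b)/2 = -1/2 + b/2)
U(p) = -(-3 + 5*p)**2/3 (U(p) = -((-1/2 + (1/2)*(-5)) + 5*p)**2/3 = -((-1/2 - 5/2) + 5*p)**2/3 = -(-3 + 5*p)**2/3)
N = 3/14 (N = 1/(-(-3 + 5*(-1))**2/3 + 26) = 1/(-(-3 - 5)**2/3 + 26) = 1/(-1/3*(-8)**2 + 26) = 1/(-1/3*64 + 26) = 1/(-64/3 + 26) = 1/(14/3) = 3/14 ≈ 0.21429)
(N + f(8, -3))*6 = (3/14 + 2)*6 = (31/14)*6 = 93/7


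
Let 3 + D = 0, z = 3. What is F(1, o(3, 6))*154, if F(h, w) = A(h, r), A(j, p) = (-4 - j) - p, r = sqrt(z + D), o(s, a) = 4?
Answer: -770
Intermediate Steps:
D = -3 (D = -3 + 0 = -3)
r = 0 (r = sqrt(3 - 3) = sqrt(0) = 0)
A(j, p) = -4 - j - p
F(h, w) = -4 - h (F(h, w) = -4 - h - 1*0 = -4 - h + 0 = -4 - h)
F(1, o(3, 6))*154 = (-4 - 1*1)*154 = (-4 - 1)*154 = -5*154 = -770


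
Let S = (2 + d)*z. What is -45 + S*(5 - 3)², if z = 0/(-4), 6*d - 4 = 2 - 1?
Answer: -45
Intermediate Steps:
d = ⅚ (d = ⅔ + (2 - 1)/6 = ⅔ + (⅙)*1 = ⅔ + ⅙ = ⅚ ≈ 0.83333)
z = 0 (z = 0*(-¼) = 0)
S = 0 (S = (2 + ⅚)*0 = (17/6)*0 = 0)
-45 + S*(5 - 3)² = -45 + 0*(5 - 3)² = -45 + 0*2² = -45 + 0*4 = -45 + 0 = -45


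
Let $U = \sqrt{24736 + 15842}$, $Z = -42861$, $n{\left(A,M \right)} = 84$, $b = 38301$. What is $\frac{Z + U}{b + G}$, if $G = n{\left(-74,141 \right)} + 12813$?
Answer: $- \frac{2041}{2438} + \frac{\sqrt{40578}}{51198} \approx -0.83323$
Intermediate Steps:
$G = 12897$ ($G = 84 + 12813 = 12897$)
$U = \sqrt{40578} \approx 201.44$
$\frac{Z + U}{b + G} = \frac{-42861 + \sqrt{40578}}{38301 + 12897} = \frac{-42861 + \sqrt{40578}}{51198} = \left(-42861 + \sqrt{40578}\right) \frac{1}{51198} = - \frac{2041}{2438} + \frac{\sqrt{40578}}{51198}$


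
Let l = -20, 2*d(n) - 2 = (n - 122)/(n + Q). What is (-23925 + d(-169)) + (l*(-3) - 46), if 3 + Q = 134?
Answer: -1816869/76 ≈ -23906.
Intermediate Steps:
Q = 131 (Q = -3 + 134 = 131)
d(n) = 1 + (-122 + n)/(2*(131 + n)) (d(n) = 1 + ((n - 122)/(n + 131))/2 = 1 + ((-122 + n)/(131 + n))/2 = 1 + (-122 + n)/(2*(131 + n)))
(-23925 + d(-169)) + (l*(-3) - 46) = (-23925 + (140 + 3*(-169))/(2*(131 - 169))) + (-20*(-3) - 46) = (-23925 + (1/2)*(140 - 507)/(-38)) + (60 - 46) = (-23925 + (1/2)*(-1/38)*(-367)) + 14 = (-23925 + 367/76) + 14 = -1817933/76 + 14 = -1816869/76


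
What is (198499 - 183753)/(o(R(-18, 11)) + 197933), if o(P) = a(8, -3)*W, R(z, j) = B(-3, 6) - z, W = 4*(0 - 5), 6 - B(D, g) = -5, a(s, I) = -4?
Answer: 14746/198013 ≈ 0.074470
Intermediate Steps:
B(D, g) = 11 (B(D, g) = 6 - 1*(-5) = 6 + 5 = 11)
W = -20 (W = 4*(-5) = -20)
R(z, j) = 11 - z
o(P) = 80 (o(P) = -4*(-20) = 80)
(198499 - 183753)/(o(R(-18, 11)) + 197933) = (198499 - 183753)/(80 + 197933) = 14746/198013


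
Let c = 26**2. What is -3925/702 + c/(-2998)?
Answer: -6120851/1052298 ≈ -5.8167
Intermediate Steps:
c = 676
-3925/702 + c/(-2998) = -3925/702 + 676/(-2998) = -3925*1/702 + 676*(-1/2998) = -3925/702 - 338/1499 = -6120851/1052298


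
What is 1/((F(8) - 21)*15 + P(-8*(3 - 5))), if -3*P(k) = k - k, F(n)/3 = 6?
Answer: -1/45 ≈ -0.022222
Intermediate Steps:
F(n) = 18 (F(n) = 3*6 = 18)
P(k) = 0 (P(k) = -(k - k)/3 = -⅓*0 = 0)
1/((F(8) - 21)*15 + P(-8*(3 - 5))) = 1/((18 - 21)*15 + 0) = 1/(-3*15 + 0) = 1/(-45 + 0) = 1/(-45) = -1/45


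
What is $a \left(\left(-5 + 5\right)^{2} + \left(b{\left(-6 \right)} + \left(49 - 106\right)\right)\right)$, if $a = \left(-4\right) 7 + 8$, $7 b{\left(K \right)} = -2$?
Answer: $\frac{8020}{7} \approx 1145.7$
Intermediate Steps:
$b{\left(K \right)} = - \frac{2}{7}$ ($b{\left(K \right)} = \frac{1}{7} \left(-2\right) = - \frac{2}{7}$)
$a = -20$ ($a = -28 + 8 = -20$)
$a \left(\left(-5 + 5\right)^{2} + \left(b{\left(-6 \right)} + \left(49 - 106\right)\right)\right) = - 20 \left(\left(-5 + 5\right)^{2} + \left(- \frac{2}{7} + \left(49 - 106\right)\right)\right) = - 20 \left(0^{2} + \left(- \frac{2}{7} + \left(49 - 106\right)\right)\right) = - 20 \left(0 - \frac{401}{7}\right) = \left(-20\right) \left(- \frac{401}{7}\right) = \frac{8020}{7}$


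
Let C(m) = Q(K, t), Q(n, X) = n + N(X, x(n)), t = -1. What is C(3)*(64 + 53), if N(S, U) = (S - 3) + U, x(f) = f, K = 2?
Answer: 0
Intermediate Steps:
N(S, U) = -3 + S + U (N(S, U) = (-3 + S) + U = -3 + S + U)
Q(n, X) = -3 + X + 2*n (Q(n, X) = n + (-3 + X + n) = -3 + X + 2*n)
C(m) = 0 (C(m) = -3 - 1 + 2*2 = -3 - 1 + 4 = 0)
C(3)*(64 + 53) = 0*(64 + 53) = 0*117 = 0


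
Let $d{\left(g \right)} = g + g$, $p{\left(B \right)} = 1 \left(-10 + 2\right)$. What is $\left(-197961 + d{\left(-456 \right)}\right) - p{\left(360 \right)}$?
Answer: $-198865$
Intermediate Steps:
$p{\left(B \right)} = -8$ ($p{\left(B \right)} = 1 \left(-8\right) = -8$)
$d{\left(g \right)} = 2 g$
$\left(-197961 + d{\left(-456 \right)}\right) - p{\left(360 \right)} = \left(-197961 + 2 \left(-456\right)\right) - -8 = \left(-197961 - 912\right) + 8 = -198873 + 8 = -198865$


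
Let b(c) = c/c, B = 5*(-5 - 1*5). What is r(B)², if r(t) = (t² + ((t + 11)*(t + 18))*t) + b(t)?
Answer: 3587890201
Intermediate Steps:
B = -50 (B = 5*(-5 - 5) = 5*(-10) = -50)
b(c) = 1
r(t) = 1 + t² + t*(11 + t)*(18 + t) (r(t) = (t² + ((t + 11)*(t + 18))*t) + 1 = (t² + ((11 + t)*(18 + t))*t) + 1 = (t² + t*(11 + t)*(18 + t)) + 1 = 1 + t² + t*(11 + t)*(18 + t))
r(B)² = (1 + (-50)³ + 30*(-50)² + 198*(-50))² = (1 - 125000 + 30*2500 - 9900)² = (1 - 125000 + 75000 - 9900)² = (-59899)² = 3587890201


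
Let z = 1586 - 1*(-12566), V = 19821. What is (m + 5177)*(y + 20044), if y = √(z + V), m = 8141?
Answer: 266945992 + 13318*√33973 ≈ 2.6940e+8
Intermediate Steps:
z = 14152 (z = 1586 + 12566 = 14152)
y = √33973 (y = √(14152 + 19821) = √33973 ≈ 184.32)
(m + 5177)*(y + 20044) = (8141 + 5177)*(√33973 + 20044) = 13318*(20044 + √33973) = 266945992 + 13318*√33973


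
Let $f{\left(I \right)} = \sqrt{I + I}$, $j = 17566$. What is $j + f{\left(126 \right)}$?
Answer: $17566 + 6 \sqrt{7} \approx 17582.0$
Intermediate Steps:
$f{\left(I \right)} = \sqrt{2} \sqrt{I}$ ($f{\left(I \right)} = \sqrt{2 I} = \sqrt{2} \sqrt{I}$)
$j + f{\left(126 \right)} = 17566 + \sqrt{2} \sqrt{126} = 17566 + \sqrt{2} \cdot 3 \sqrt{14} = 17566 + 6 \sqrt{7}$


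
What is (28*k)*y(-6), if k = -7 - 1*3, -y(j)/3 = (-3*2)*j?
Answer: 30240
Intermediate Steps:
y(j) = 18*j (y(j) = -3*(-3*2)*j = -(-18)*j = 18*j)
k = -10 (k = -7 - 3 = -10)
(28*k)*y(-6) = (28*(-10))*(18*(-6)) = -280*(-108) = 30240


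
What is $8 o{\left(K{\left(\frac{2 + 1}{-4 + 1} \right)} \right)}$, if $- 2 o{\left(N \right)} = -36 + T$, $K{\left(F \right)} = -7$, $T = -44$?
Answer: $320$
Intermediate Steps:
$o{\left(N \right)} = 40$ ($o{\left(N \right)} = - \frac{-36 - 44}{2} = \left(- \frac{1}{2}\right) \left(-80\right) = 40$)
$8 o{\left(K{\left(\frac{2 + 1}{-4 + 1} \right)} \right)} = 8 \cdot 40 = 320$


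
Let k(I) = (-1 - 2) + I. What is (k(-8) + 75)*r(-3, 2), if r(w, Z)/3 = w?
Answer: -576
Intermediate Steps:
r(w, Z) = 3*w
k(I) = -3 + I
(k(-8) + 75)*r(-3, 2) = ((-3 - 8) + 75)*(3*(-3)) = (-11 + 75)*(-9) = 64*(-9) = -576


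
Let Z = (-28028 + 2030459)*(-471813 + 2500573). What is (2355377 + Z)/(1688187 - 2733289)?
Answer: -4062454270937/1045102 ≈ -3.8871e+6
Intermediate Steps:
Z = 4062451915560 (Z = 2002431*2028760 = 4062451915560)
(2355377 + Z)/(1688187 - 2733289) = (2355377 + 4062451915560)/(1688187 - 2733289) = 4062454270937/(-1045102) = 4062454270937*(-1/1045102) = -4062454270937/1045102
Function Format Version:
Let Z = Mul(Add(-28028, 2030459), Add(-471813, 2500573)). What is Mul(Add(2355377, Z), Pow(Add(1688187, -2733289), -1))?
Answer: Rational(-4062454270937, 1045102) ≈ -3.8871e+6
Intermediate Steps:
Z = 4062451915560 (Z = Mul(2002431, 2028760) = 4062451915560)
Mul(Add(2355377, Z), Pow(Add(1688187, -2733289), -1)) = Mul(Add(2355377, 4062451915560), Pow(Add(1688187, -2733289), -1)) = Mul(4062454270937, Pow(-1045102, -1)) = Mul(4062454270937, Rational(-1, 1045102)) = Rational(-4062454270937, 1045102)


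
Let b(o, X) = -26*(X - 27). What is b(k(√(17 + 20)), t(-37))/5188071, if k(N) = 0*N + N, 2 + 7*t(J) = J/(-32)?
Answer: 26325/193687984 ≈ 0.00013591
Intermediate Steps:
t(J) = -2/7 - J/224 (t(J) = -2/7 + (J/(-32))/7 = -2/7 + (J*(-1/32))/7 = -2/7 + (-J/32)/7 = -2/7 - J/224)
k(N) = N (k(N) = 0 + N = N)
b(o, X) = 702 - 26*X (b(o, X) = -26*(-27 + X) = 702 - 26*X)
b(k(√(17 + 20)), t(-37))/5188071 = (702 - 26*(-2/7 - 1/224*(-37)))/5188071 = (702 - 26*(-2/7 + 37/224))*(1/5188071) = (702 - 26*(-27/224))*(1/5188071) = (702 + 351/112)*(1/5188071) = (78975/112)*(1/5188071) = 26325/193687984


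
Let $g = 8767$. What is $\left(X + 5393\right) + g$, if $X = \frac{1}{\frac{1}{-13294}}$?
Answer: $866$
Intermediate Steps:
$X = -13294$ ($X = \frac{1}{- \frac{1}{13294}} = -13294$)
$\left(X + 5393\right) + g = \left(-13294 + 5393\right) + 8767 = -7901 + 8767 = 866$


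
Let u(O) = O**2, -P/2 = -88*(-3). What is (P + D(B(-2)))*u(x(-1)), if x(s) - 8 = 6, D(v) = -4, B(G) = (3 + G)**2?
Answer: -104272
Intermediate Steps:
P = -528 (P = -(-176)*(-3) = -2*264 = -528)
x(s) = 14 (x(s) = 8 + 6 = 14)
(P + D(B(-2)))*u(x(-1)) = (-528 - 4)*14**2 = -532*196 = -104272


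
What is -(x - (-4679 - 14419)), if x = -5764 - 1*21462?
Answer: 8128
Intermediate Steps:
x = -27226 (x = -5764 - 21462 = -27226)
-(x - (-4679 - 14419)) = -(-27226 - (-4679 - 14419)) = -(-27226 - 1*(-19098)) = -(-27226 + 19098) = -1*(-8128) = 8128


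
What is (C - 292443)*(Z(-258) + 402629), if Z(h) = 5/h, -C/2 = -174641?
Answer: 5904337386403/258 ≈ 2.2885e+10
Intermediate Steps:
C = 349282 (C = -2*(-174641) = 349282)
(C - 292443)*(Z(-258) + 402629) = (349282 - 292443)*(5/(-258) + 402629) = 56839*(5*(-1/258) + 402629) = 56839*(-5/258 + 402629) = 56839*(103878277/258) = 5904337386403/258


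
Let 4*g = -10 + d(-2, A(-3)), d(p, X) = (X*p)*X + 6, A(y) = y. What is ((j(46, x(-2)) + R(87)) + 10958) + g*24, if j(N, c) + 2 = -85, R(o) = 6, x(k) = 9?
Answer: 10745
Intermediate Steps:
d(p, X) = 6 + p*X² (d(p, X) = p*X² + 6 = 6 + p*X²)
j(N, c) = -87 (j(N, c) = -2 - 85 = -87)
g = -11/2 (g = (-10 + (6 - 2*(-3)²))/4 = (-10 + (6 - 2*9))/4 = (-10 + (6 - 18))/4 = (-10 - 12)/4 = (¼)*(-22) = -11/2 ≈ -5.5000)
((j(46, x(-2)) + R(87)) + 10958) + g*24 = ((-87 + 6) + 10958) - 11/2*24 = (-81 + 10958) - 132 = 10877 - 132 = 10745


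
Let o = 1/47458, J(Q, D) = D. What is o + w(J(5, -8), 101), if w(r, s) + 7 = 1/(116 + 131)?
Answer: -82007177/11722126 ≈ -6.9959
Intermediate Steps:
w(r, s) = -1728/247 (w(r, s) = -7 + 1/(116 + 131) = -7 + 1/247 = -1728/247)
o = 1/47458 ≈ 2.1071e-5
o + w(J(5, -8), 101) = 1/47458 - 1728/247 = -82007177/11722126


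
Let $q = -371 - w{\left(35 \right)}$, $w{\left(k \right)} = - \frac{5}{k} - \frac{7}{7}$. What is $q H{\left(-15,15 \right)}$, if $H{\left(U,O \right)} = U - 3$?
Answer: $\frac{46602}{7} \approx 6657.4$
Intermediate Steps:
$w{\left(k \right)} = -1 - \frac{5}{k}$ ($w{\left(k \right)} = - \frac{5}{k} - 1 = -1 - \frac{5}{k}$)
$H{\left(U,O \right)} = -3 + U$
$q = - \frac{2589}{7}$ ($q = -371 - \frac{-5 - 35}{35} = -371 - \frac{1}{35} \left(-40\right) = -371 - - \frac{8}{7} = -371 + \frac{8}{7} = - \frac{2589}{7} \approx -369.86$)
$q H{\left(-15,15 \right)} = - \frac{2589 \left(-3 - 15\right)}{7} = \left(- \frac{2589}{7}\right) \left(-18\right) = \frac{46602}{7}$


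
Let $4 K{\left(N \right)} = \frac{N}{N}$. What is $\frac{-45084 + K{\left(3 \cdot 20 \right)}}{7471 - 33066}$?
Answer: $\frac{36067}{20476} \approx 1.7614$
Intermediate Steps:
$K{\left(N \right)} = \frac{1}{4}$ ($K{\left(N \right)} = \frac{N \frac{1}{N}}{4} = \frac{1}{4} \cdot 1 = \frac{1}{4}$)
$\frac{-45084 + K{\left(3 \cdot 20 \right)}}{7471 - 33066} = \frac{-45084 + \frac{1}{4}}{7471 - 33066} = - \frac{180335}{4 \left(-25595\right)} = \left(- \frac{180335}{4}\right) \left(- \frac{1}{25595}\right) = \frac{36067}{20476}$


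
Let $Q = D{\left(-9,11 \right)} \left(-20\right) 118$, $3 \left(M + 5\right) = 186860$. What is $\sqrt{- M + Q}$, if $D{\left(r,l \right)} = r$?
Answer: $\frac{25 i \sqrt{591}}{3} \approx 202.59 i$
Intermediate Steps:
$M = \frac{186845}{3}$ ($M = -5 + \frac{1}{3} \cdot 186860 = -5 + \frac{186860}{3} = \frac{186845}{3} \approx 62282.0$)
$Q = 21240$ ($Q = \left(-9\right) \left(-20\right) 118 = 180 \cdot 118 = 21240$)
$\sqrt{- M + Q} = \sqrt{\left(-1\right) \frac{186845}{3} + 21240} = \sqrt{- \frac{186845}{3} + 21240} = \sqrt{- \frac{123125}{3}} = \frac{25 i \sqrt{591}}{3}$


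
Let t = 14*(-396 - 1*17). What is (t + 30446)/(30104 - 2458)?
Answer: 12332/13823 ≈ 0.89214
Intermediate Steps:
t = -5782 (t = 14*(-396 - 17) = 14*(-413) = -5782)
(t + 30446)/(30104 - 2458) = (-5782 + 30446)/(30104 - 2458) = 24664/27646 = 24664*(1/27646) = 12332/13823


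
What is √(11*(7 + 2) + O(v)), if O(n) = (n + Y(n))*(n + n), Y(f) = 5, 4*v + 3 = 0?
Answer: √1482/4 ≈ 9.6242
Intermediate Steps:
v = -¾ (v = -¾ + (¼)*0 = -¾ + 0 = -¾ ≈ -0.75000)
O(n) = 2*n*(5 + n) (O(n) = (n + 5)*(n + n) = (5 + n)*(2*n) = 2*n*(5 + n))
√(11*(7 + 2) + O(v)) = √(11*(7 + 2) + 2*(-¾)*(5 - ¾)) = √(11*9 + 2*(-¾)*(17/4)) = √(99 - 51/8) = √(741/8) = √1482/4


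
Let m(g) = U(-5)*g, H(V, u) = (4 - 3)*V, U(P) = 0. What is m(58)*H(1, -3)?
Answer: 0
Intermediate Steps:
H(V, u) = V (H(V, u) = 1*V = V)
m(g) = 0 (m(g) = 0*g = 0)
m(58)*H(1, -3) = 0*1 = 0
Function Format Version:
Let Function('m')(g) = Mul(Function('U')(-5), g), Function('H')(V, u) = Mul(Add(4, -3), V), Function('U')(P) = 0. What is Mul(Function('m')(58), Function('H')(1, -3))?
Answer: 0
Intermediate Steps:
Function('H')(V, u) = V (Function('H')(V, u) = Mul(1, V) = V)
Function('m')(g) = 0 (Function('m')(g) = Mul(0, g) = 0)
Mul(Function('m')(58), Function('H')(1, -3)) = Mul(0, 1) = 0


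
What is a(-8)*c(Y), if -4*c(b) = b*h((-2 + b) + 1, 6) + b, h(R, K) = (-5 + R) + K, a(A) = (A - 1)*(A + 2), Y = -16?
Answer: -3240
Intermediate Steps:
a(A) = (-1 + A)*(2 + A)
h(R, K) = -5 + K + R
c(b) = -b/4 - b²/4 (c(b) = -(b*(-5 + 6 + ((-2 + b) + 1)) + b)/4 = -(b*(-5 + 6 + (-1 + b)) + b)/4 = -(b*b + b)/4 = -(b² + b)/4 = -(b + b²)/4 = -b/4 - b²/4)
a(-8)*c(Y) = (-2 - 8 + (-8)²)*(-¼*(-16)*(1 - 16)) = (-2 - 8 + 64)*(-¼*(-16)*(-15)) = 54*(-60) = -3240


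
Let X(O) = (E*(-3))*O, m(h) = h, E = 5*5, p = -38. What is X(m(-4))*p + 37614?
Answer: 26214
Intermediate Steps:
E = 25
X(O) = -75*O (X(O) = (25*(-3))*O = -75*O)
X(m(-4))*p + 37614 = -75*(-4)*(-38) + 37614 = 300*(-38) + 37614 = -11400 + 37614 = 26214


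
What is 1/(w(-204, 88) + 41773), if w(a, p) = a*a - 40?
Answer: 1/83349 ≈ 1.1998e-5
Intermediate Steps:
w(a, p) = -40 + a² (w(a, p) = a² - 40 = -40 + a²)
1/(w(-204, 88) + 41773) = 1/((-40 + (-204)²) + 41773) = 1/((-40 + 41616) + 41773) = 1/(41576 + 41773) = 1/83349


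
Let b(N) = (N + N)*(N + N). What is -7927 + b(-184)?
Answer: 127497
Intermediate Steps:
b(N) = 4*N² (b(N) = (2*N)*(2*N) = 4*N²)
-7927 + b(-184) = -7927 + 4*(-184)² = -7927 + 4*33856 = -7927 + 135424 = 127497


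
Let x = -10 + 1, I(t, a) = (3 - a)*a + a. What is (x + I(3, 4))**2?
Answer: 81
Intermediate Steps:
I(t, a) = a + a*(3 - a) (I(t, a) = a*(3 - a) + a = a + a*(3 - a))
x = -9
(x + I(3, 4))**2 = (-9 + 4*(4 - 1*4))**2 = (-9 + 4*(4 - 4))**2 = (-9 + 4*0)**2 = (-9 + 0)**2 = (-9)**2 = 81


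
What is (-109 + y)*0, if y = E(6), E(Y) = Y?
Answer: 0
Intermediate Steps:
y = 6
(-109 + y)*0 = (-109 + 6)*0 = -103*0 = 0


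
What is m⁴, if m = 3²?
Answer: 6561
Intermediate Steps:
m = 9
m⁴ = 9⁴ = 6561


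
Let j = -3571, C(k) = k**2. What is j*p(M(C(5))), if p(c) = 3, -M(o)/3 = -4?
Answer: -10713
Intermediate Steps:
M(o) = 12 (M(o) = -3*(-4) = 12)
j*p(M(C(5))) = -3571*3 = -10713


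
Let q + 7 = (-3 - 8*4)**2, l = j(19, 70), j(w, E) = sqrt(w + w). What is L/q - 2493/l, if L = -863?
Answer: -863/1218 - 2493*sqrt(38)/38 ≈ -405.13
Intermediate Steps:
j(w, E) = sqrt(2)*sqrt(w) (j(w, E) = sqrt(2*w) = sqrt(2)*sqrt(w))
l = sqrt(38) (l = sqrt(2)*sqrt(19) = sqrt(38) ≈ 6.1644)
q = 1218 (q = -7 + (-3 - 8*4)**2 = -7 + (-3 - 32)**2 = -7 + (-35)**2 = -7 + 1225 = 1218)
L/q - 2493/l = -863/1218 - 2493*sqrt(38)/38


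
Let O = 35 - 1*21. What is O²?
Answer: 196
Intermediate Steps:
O = 14 (O = 35 - 21 = 14)
O² = 14² = 196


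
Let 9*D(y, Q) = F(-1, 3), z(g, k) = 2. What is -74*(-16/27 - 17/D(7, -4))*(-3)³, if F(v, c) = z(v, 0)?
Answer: -154031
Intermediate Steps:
F(v, c) = 2
D(y, Q) = 2/9 (D(y, Q) = (⅑)*2 = 2/9)
-74*(-16/27 - 17/D(7, -4))*(-3)³ = -74*(-16/27 - 17/2/9)*(-3)³ = -74*(-16*1/27 - 17*9/2)*(-27) = -74*(-16/27 - 153/2)*(-27) = -74*(-4163/54)*(-27) = (154031/27)*(-27) = -154031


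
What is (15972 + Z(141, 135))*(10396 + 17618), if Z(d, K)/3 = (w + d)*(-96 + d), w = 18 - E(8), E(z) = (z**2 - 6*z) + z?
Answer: 957994758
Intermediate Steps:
E(z) = z**2 - 5*z
w = -6 (w = 18 - 8*(-5 + 8) = 18 - 8*3 = 18 - 1*24 = 18 - 24 = -6)
Z(d, K) = 3*(-96 + d)*(-6 + d) (Z(d, K) = 3*((-6 + d)*(-96 + d)) = 3*((-96 + d)*(-6 + d)) = 3*(-96 + d)*(-6 + d))
(15972 + Z(141, 135))*(10396 + 17618) = (15972 + (1728 - 306*141 + 3*141**2))*(10396 + 17618) = (15972 + (1728 - 43146 + 3*19881))*28014 = (15972 + (1728 - 43146 + 59643))*28014 = (15972 + 18225)*28014 = 34197*28014 = 957994758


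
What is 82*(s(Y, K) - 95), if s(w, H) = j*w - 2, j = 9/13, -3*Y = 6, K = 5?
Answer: -104878/13 ≈ -8067.5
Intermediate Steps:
Y = -2 (Y = -⅓*6 = -2)
j = 9/13 (j = 9*(1/13) = 9/13 ≈ 0.69231)
s(w, H) = -2 + 9*w/13 (s(w, H) = 9*w/13 - 2 = -2 + 9*w/13)
82*(s(Y, K) - 95) = 82*((-2 + (9/13)*(-2)) - 95) = 82*((-2 - 18/13) - 95) = 82*(-44/13 - 95) = 82*(-1279/13) = -104878/13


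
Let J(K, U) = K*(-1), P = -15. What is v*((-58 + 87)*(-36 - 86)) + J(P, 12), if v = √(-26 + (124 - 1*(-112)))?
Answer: 15 - 3538*√210 ≈ -51256.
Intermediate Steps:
J(K, U) = -K
v = √210 (v = √(-26 + (124 + 112)) = √(-26 + 236) = √210 ≈ 14.491)
v*((-58 + 87)*(-36 - 86)) + J(P, 12) = √210*((-58 + 87)*(-36 - 86)) - 1*(-15) = √210*(29*(-122)) + 15 = √210*(-3538) + 15 = -3538*√210 + 15 = 15 - 3538*√210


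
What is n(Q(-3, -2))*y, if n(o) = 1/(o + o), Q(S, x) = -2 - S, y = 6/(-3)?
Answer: -1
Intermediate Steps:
y = -2 (y = 6*(-1/3) = -2)
n(o) = 1/(2*o)
n(Q(-3, -2))*y = (1/(2*(-2 - 1*(-3))))*(-2) = (1/(2*(-2 + 3)))*(-2) = ((1/2)/1)*(-2) = ((1/2)*1)*(-2) = (1/2)*(-2) = -1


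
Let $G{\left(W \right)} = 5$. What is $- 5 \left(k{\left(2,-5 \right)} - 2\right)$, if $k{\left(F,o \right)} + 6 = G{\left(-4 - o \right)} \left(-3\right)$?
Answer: $115$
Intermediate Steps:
$k{\left(F,o \right)} = -21$ ($k{\left(F,o \right)} = -6 + 5 \left(-3\right) = -6 - 15 = -21$)
$- 5 \left(k{\left(2,-5 \right)} - 2\right) = - 5 \left(-21 - 2\right) = \left(-5\right) \left(-23\right) = 115$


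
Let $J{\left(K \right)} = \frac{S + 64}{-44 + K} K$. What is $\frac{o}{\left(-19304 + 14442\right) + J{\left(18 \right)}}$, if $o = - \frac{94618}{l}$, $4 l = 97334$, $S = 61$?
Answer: $\frac{2460068}{3130796777} \approx 0.00078576$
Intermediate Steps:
$l = \frac{48667}{2}$ ($l = \frac{1}{4} \cdot 97334 = \frac{48667}{2} \approx 24334.0$)
$o = - \frac{189236}{48667}$ ($o = - \frac{94618}{\frac{48667}{2}} = \left(-94618\right) \frac{2}{48667} = - \frac{189236}{48667} \approx -3.8884$)
$J{\left(K \right)} = \frac{125 K}{-44 + K}$ ($J{\left(K \right)} = \frac{61 + 64}{-44 + K} K = \frac{125}{-44 + K} K = \frac{125 K}{-44 + K}$)
$\frac{o}{\left(-19304 + 14442\right) + J{\left(18 \right)}} = - \frac{189236}{48667 \left(\left(-19304 + 14442\right) + 125 \cdot 18 \frac{1}{-44 + 18}\right)} = - \frac{189236}{48667 \left(-4862 + 125 \cdot 18 \frac{1}{-26}\right)} = - \frac{189236}{48667 \left(-4862 + 125 \cdot 18 \left(- \frac{1}{26}\right)\right)} = - \frac{189236}{48667 \left(-4862 - \frac{1125}{13}\right)} = - \frac{189236}{48667 \left(- \frac{64331}{13}\right)} = \left(- \frac{189236}{48667}\right) \left(- \frac{13}{64331}\right) = \frac{2460068}{3130796777}$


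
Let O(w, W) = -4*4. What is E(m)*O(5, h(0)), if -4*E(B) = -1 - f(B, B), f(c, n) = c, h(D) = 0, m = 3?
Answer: -16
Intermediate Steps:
E(B) = ¼ + B/4 (E(B) = -(-1 - B)/4 = ¼ + B/4)
O(w, W) = -16
E(m)*O(5, h(0)) = (¼ + (¼)*3)*(-16) = (¼ + ¾)*(-16) = 1*(-16) = -16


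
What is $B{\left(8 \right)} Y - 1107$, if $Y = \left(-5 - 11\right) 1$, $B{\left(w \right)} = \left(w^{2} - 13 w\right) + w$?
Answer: $-595$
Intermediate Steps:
$B{\left(w \right)} = w^{2} - 12 w$
$Y = -16$ ($Y = \left(-16\right) 1 = -16$)
$B{\left(8 \right)} Y - 1107 = 8 \left(-12 + 8\right) \left(-16\right) - 1107 = 8 \left(-4\right) \left(-16\right) - 1107 = \left(-32\right) \left(-16\right) - 1107 = 512 - 1107 = -595$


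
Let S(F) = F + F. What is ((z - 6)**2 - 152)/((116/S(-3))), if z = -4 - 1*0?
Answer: 78/29 ≈ 2.6897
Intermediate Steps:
S(F) = 2*F
z = -4 (z = -4 + 0 = -4)
((z - 6)**2 - 152)/((116/S(-3))) = ((-4 - 6)**2 - 152)/((116/((2*(-3))))) = ((-10)**2 - 152)/((116/(-6))) = (100 - 152)/((116*(-1/6))) = -52/(-58/3) = -3/58*(-52) = 78/29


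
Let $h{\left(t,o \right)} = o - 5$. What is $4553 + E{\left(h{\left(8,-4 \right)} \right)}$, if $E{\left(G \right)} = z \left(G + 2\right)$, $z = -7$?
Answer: $4602$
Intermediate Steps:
$h{\left(t,o \right)} = -5 + o$
$E{\left(G \right)} = -14 - 7 G$ ($E{\left(G \right)} = - 7 \left(G + 2\right) = - 7 \left(2 + G\right) = -14 - 7 G$)
$4553 + E{\left(h{\left(8,-4 \right)} \right)} = 4553 - \left(14 + 7 \left(-5 - 4\right)\right) = 4553 - -49 = 4553 + \left(-14 + 63\right) = 4553 + 49 = 4602$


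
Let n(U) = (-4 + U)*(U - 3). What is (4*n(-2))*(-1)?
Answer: -120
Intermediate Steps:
n(U) = (-4 + U)*(-3 + U)
(4*n(-2))*(-1) = (4*(12 + (-2)² - 7*(-2)))*(-1) = (4*(12 + 4 + 14))*(-1) = (4*30)*(-1) = 120*(-1) = -120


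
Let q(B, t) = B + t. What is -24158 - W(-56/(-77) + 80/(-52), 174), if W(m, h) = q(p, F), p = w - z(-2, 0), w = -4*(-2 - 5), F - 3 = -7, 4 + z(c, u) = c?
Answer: -24188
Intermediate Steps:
z(c, u) = -4 + c
F = -4 (F = 3 - 7 = -4)
w = 28 (w = -4*(-7) = 28)
p = 34 (p = 28 - (-4 - 2) = 28 - 1*(-6) = 28 + 6 = 34)
W(m, h) = 30 (W(m, h) = 34 - 4 = 30)
-24158 - W(-56/(-77) + 80/(-52), 174) = -24158 - 1*30 = -24158 - 30 = -24188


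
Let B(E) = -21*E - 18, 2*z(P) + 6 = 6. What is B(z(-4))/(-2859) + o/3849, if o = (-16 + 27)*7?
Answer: 96475/3668097 ≈ 0.026301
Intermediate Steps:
z(P) = 0 (z(P) = -3 + (1/2)*6 = -3 + 3 = 0)
B(E) = -18 - 21*E
o = 77 (o = 11*7 = 77)
B(z(-4))/(-2859) + o/3849 = (-18 - 21*0)/(-2859) + 77/3849 = (-18 + 0)*(-1/2859) + 77*(1/3849) = -18*(-1/2859) + 77/3849 = 6/953 + 77/3849 = 96475/3668097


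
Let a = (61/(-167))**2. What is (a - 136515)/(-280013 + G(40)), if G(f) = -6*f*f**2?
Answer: 3807263114/18518658557 ≈ 0.20559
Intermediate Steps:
a = 3721/27889 (a = (61*(-1/167))**2 = (-61/167)**2 = 3721/27889 ≈ 0.13342)
G(f) = -6*f**3
(a - 136515)/(-280013 + G(40)) = (3721/27889 - 136515)/(-280013 - 6*40**3) = -3807263114/(27889*(-280013 - 6*64000)) = -3807263114/(27889*(-280013 - 384000)) = -3807263114/27889/(-664013) = -3807263114/27889*(-1/664013) = 3807263114/18518658557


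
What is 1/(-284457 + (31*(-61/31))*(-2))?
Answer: -1/284335 ≈ -3.5170e-6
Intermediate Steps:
1/(-284457 + (31*(-61/31))*(-2)) = 1/(-284457 - 61*(-2)) = 1/(-284457 + 122) = 1/(-284335) = -1/284335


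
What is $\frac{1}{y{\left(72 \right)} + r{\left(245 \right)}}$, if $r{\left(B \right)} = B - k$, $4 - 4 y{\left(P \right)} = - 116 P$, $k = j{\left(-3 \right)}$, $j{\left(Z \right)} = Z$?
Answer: $\frac{1}{2337} \approx 0.0004279$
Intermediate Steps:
$k = -3$
$y{\left(P \right)} = 1 + 29 P$ ($y{\left(P \right)} = 1 - \frac{\left(-116\right) P}{4} = 1 + 29 P$)
$r{\left(B \right)} = 3 + B$ ($r{\left(B \right)} = B - -3 = B + 3 = 3 + B$)
$\frac{1}{y{\left(72 \right)} + r{\left(245 \right)}} = \frac{1}{\left(1 + 29 \cdot 72\right) + \left(3 + 245\right)} = \frac{1}{\left(1 + 2088\right) + 248} = \frac{1}{2089 + 248} = \frac{1}{2337}$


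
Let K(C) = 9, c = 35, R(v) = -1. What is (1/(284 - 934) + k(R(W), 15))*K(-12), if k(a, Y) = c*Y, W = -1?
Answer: 3071241/650 ≈ 4725.0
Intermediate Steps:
k(a, Y) = 35*Y
(1/(284 - 934) + k(R(W), 15))*K(-12) = (1/(284 - 934) + 35*15)*9 = (1/(-650) + 525)*9 = (-1/650 + 525)*9 = (341249/650)*9 = 3071241/650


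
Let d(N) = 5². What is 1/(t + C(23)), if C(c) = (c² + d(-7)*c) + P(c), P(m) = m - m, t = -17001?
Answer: -1/15897 ≈ -6.2905e-5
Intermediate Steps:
d(N) = 25
P(m) = 0
C(c) = c² + 25*c (C(c) = (c² + 25*c) + 0 = c² + 25*c)
1/(t + C(23)) = 1/(-17001 + 23*(25 + 23)) = 1/(-17001 + 23*48) = 1/(-17001 + 1104) = 1/(-15897) = -1/15897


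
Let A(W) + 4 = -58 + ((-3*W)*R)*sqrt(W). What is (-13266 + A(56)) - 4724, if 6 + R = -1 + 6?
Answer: -18052 + 336*sqrt(14) ≈ -16795.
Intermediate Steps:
R = -1 (R = -6 + (-1 + 6) = -6 + 5 = -1)
A(W) = -62 + 3*W**(3/2) (A(W) = -4 + (-58 + (-3*W*(-1))*sqrt(W)) = -4 + (-58 + (3*W)*sqrt(W)) = -4 + (-58 + 3*W**(3/2)) = -62 + 3*W**(3/2))
(-13266 + A(56)) - 4724 = (-13266 + (-62 + 3*56**(3/2))) - 4724 = (-13266 + (-62 + 3*(112*sqrt(14)))) - 4724 = (-13266 + (-62 + 336*sqrt(14))) - 4724 = (-13328 + 336*sqrt(14)) - 4724 = -18052 + 336*sqrt(14)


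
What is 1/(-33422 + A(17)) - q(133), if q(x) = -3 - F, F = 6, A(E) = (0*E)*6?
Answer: 300797/33422 ≈ 9.0000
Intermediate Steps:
A(E) = 0 (A(E) = 0*6 = 0)
q(x) = -9 (q(x) = -3 - 1*6 = -3 - 6 = -9)
1/(-33422 + A(17)) - q(133) = 1/(-33422 + 0) - 1*(-9) = 1/(-33422) + 9 = -1/33422 + 9 = 300797/33422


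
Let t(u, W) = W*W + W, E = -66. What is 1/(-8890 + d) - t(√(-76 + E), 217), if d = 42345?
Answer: -1582622229/33455 ≈ -47306.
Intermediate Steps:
t(u, W) = W + W² (t(u, W) = W² + W = W + W²)
1/(-8890 + d) - t(√(-76 + E), 217) = 1/(-8890 + 42345) - 217*(1 + 217) = 1/33455 - 217*218 = 1/33455 - 1*47306 = 1/33455 - 47306 = -1582622229/33455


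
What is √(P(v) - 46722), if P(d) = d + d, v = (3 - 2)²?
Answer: 8*I*√730 ≈ 216.15*I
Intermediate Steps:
v = 1 (v = 1² = 1)
P(d) = 2*d
√(P(v) - 46722) = √(2*1 - 46722) = √(2 - 46722) = √(-46720) = 8*I*√730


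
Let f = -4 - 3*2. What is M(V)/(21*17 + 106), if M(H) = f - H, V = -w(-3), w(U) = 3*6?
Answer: 8/463 ≈ 0.017279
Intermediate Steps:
w(U) = 18
f = -10 (f = -4 - 6 = -10)
V = -18 (V = -1*18 = -18)
M(H) = -10 - H
M(V)/(21*17 + 106) = (-10 - 1*(-18))/(21*17 + 106) = (-10 + 18)/(357 + 106) = 8/463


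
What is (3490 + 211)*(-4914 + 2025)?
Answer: -10692189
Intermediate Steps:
(3490 + 211)*(-4914 + 2025) = 3701*(-2889) = -10692189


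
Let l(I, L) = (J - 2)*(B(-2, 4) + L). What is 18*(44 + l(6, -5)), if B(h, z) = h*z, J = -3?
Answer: 1962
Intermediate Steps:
l(I, L) = 40 - 5*L (l(I, L) = (-3 - 2)*(-2*4 + L) = -5*(-8 + L) = 40 - 5*L)
18*(44 + l(6, -5)) = 18*(44 + (40 - 5*(-5))) = 18*(44 + (40 + 25)) = 18*(44 + 65) = 18*109 = 1962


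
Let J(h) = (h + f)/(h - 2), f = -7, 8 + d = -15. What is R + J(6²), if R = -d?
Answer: 811/34 ≈ 23.853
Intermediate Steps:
d = -23 (d = -8 - 15 = -23)
J(h) = (-7 + h)/(-2 + h) (J(h) = (h - 7)/(h - 2) = (-7 + h)/(-2 + h))
R = 23 (R = -1*(-23) = 23)
R + J(6²) = 23 + (-7 + 6²)/(-2 + 6²) = 23 + (-7 + 36)/(-2 + 36) = 23 + 29/34 = 811/34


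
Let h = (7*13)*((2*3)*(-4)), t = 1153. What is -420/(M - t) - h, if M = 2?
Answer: 2514204/1151 ≈ 2184.4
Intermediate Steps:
h = -2184 (h = 91*(6*(-4)) = 91*(-24) = -2184)
-420/(M - t) - h = -420/(2 - 1*1153) - 1*(-2184) = -420/(2 - 1153) + 2184 = -420/(-1151) + 2184 = -420*(-1/1151) + 2184 = 420/1151 + 2184 = 2514204/1151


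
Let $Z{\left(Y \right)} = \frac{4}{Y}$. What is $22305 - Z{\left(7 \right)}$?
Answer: $\frac{156131}{7} \approx 22304.0$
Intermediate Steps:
$22305 - Z{\left(7 \right)} = 22305 - \frac{4}{7} = \frac{156131}{7}$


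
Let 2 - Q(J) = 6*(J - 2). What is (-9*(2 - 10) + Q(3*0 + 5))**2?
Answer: 3136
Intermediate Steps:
Q(J) = 14 - 6*J (Q(J) = 2 - 6*(J - 2) = 2 - 6*(-2 + J) = 2 - (-12 + 6*J) = 2 + (12 - 6*J) = 14 - 6*J)
(-9*(2 - 10) + Q(3*0 + 5))**2 = (-9*(2 - 10) + (14 - 6*(3*0 + 5)))**2 = (-9*(-8) + (14 - 6*(0 + 5)))**2 = (72 + (14 - 6*5))**2 = (72 + (14 - 30))**2 = (72 - 16)**2 = 56**2 = 3136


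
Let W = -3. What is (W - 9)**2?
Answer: 144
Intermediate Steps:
(W - 9)**2 = (-3 - 9)**2 = (-12)**2 = 144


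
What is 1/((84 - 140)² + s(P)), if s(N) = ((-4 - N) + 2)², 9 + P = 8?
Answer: 1/3137 ≈ 0.00031878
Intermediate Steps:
P = -1 (P = -9 + 8 = -1)
s(N) = (-2 - N)²
1/((84 - 140)² + s(P)) = 1/((84 - 140)² + (2 - 1)²) = 1/((-56)² + 1²) = 1/(3136 + 1) = 1/3137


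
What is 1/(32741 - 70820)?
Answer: -1/38079 ≈ -2.6261e-5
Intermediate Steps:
1/(32741 - 70820) = 1/(-38079) = -1/38079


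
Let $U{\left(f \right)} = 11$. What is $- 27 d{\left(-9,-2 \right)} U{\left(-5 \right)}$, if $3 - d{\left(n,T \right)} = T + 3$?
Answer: $-594$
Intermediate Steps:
$d{\left(n,T \right)} = - T$ ($d{\left(n,T \right)} = 3 - \left(T + 3\right) = 3 - \left(3 + T\right) = - T$)
$- 27 d{\left(-9,-2 \right)} U{\left(-5 \right)} = - 27 \left(\left(-1\right) \left(-2\right)\right) 11 = \left(-27\right) 2 \cdot 11 = \left(-54\right) 11 = -594$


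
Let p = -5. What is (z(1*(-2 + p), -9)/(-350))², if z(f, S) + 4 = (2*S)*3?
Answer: 841/30625 ≈ 0.027461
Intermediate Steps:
z(f, S) = -4 + 6*S (z(f, S) = -4 + (2*S)*3 = -4 + 6*S)
(z(1*(-2 + p), -9)/(-350))² = ((-4 + 6*(-9))/(-350))² = ((-4 - 54)*(-1/350))² = (-58*(-1/350))² = (29/175)² = 841/30625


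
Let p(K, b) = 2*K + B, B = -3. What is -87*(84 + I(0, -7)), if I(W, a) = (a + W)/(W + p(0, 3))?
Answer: -7511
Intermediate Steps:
p(K, b) = -3 + 2*K (p(K, b) = 2*K - 3 = -3 + 2*K)
I(W, a) = (W + a)/(-3 + W) (I(W, a) = (a + W)/(W + (-3 + 2*0)) = (W + a)/(W + (-3 + 0)) = (W + a)/(W - 3) = (W + a)/(-3 + W))
-87*(84 + I(0, -7)) = -87*(84 + (0 - 7)/(-3 + 0)) = -87*(84 - 7/(-3)) = -87*(84 - ⅓*(-7)) = -87*(84 + 7/3) = -87*259/3 = -7511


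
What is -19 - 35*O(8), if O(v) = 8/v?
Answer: -54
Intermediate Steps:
-19 - 35*O(8) = -19 - 280/8 = -19 - 35*1 = -19 - 35 = -54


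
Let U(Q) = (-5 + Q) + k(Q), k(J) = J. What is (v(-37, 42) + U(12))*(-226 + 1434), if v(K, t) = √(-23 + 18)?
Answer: 22952 + 1208*I*√5 ≈ 22952.0 + 2701.2*I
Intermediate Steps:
v(K, t) = I*√5 (v(K, t) = √(-5) = I*√5)
U(Q) = -5 + 2*Q (U(Q) = (-5 + Q) + Q = -5 + 2*Q)
(v(-37, 42) + U(12))*(-226 + 1434) = (I*√5 + (-5 + 2*12))*(-226 + 1434) = (I*√5 + (-5 + 24))*1208 = (I*√5 + 19)*1208 = (19 + I*√5)*1208 = 22952 + 1208*I*√5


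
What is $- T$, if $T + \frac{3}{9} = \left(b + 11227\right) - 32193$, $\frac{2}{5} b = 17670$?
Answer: $- \frac{69626}{3} \approx -23209.0$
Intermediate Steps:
$b = 44175$ ($b = \frac{5}{2} \cdot 17670 = 44175$)
$T = \frac{69626}{3}$ ($T = - \frac{1}{3} + \left(\left(44175 + 11227\right) - 32193\right) = - \frac{1}{3} + \left(55402 - 32193\right) = - \frac{1}{3} + 23209 = \frac{69626}{3} \approx 23209.0$)
$- T = \left(-1\right) \frac{69626}{3} = - \frac{69626}{3}$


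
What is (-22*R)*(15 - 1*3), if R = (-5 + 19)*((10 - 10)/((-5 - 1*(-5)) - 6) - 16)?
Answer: 59136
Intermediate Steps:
R = -224 (R = 14*(0/((-5 + 5) - 6) - 16) = 14*(0/(0 - 6) - 16) = 14*(0/(-6) - 16) = 14*(0*(-⅙) - 16) = 14*(0 - 16) = 14*(-16) = -224)
(-22*R)*(15 - 1*3) = (-22*(-224))*(15 - 1*3) = 4928*(15 - 3) = 4928*12 = 59136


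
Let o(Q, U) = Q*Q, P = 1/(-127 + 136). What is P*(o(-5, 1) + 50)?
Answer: 25/3 ≈ 8.3333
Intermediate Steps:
P = 1/9 ≈ 0.11111
o(Q, U) = Q**2
P*(o(-5, 1) + 50) = ((-5)**2 + 50)/9 = (25 + 50)/9 = (1/9)*75 = 25/3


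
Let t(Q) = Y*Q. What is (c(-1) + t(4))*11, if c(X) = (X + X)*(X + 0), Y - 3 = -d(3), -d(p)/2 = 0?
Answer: 154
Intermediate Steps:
d(p) = 0 (d(p) = -2*0 = 0)
Y = 3 (Y = 3 - 1*0 = 3 + 0 = 3)
c(X) = 2*X**2 (c(X) = (2*X)*X = 2*X**2)
t(Q) = 3*Q
(c(-1) + t(4))*11 = (2*(-1)**2 + 3*4)*11 = (2*1 + 12)*11 = (2 + 12)*11 = 14*11 = 154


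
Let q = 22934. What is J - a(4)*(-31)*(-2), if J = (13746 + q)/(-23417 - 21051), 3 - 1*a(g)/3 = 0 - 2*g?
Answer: -22754552/11117 ≈ -2046.8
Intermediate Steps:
a(g) = 9 + 6*g (a(g) = 9 - 3*(0 - 2*g) = 9 - (-6)*g = 9 + 6*g)
J = -9170/11117 (J = (13746 + 22934)/(-23417 - 21051) = 36680/(-44468) = 36680*(-1/44468) = -9170/11117 ≈ -0.82486)
J - a(4)*(-31)*(-2) = -9170/11117 - (9 + 6*4)*(-31)*(-2) = -9170/11117 - (9 + 24)*(-31)*(-2) = -9170/11117 - 33*(-31)*(-2) = -9170/11117 - (-1023)*(-2) = -9170/11117 - 1*2046 = -9170/11117 - 2046 = -22754552/11117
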